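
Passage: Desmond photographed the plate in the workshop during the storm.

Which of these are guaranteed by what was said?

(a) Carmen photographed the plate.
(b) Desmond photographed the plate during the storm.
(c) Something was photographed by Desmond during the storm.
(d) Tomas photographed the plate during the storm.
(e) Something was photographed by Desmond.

(b), (c), (e)

(a) Not entailed — the passage has Desmond photographing the plate, not Carmen.
(b) Entailed — dropping 'in the workshop' leaves a sub-description the original still satisfies.
(c) Entailed — this follows by dropping conjuncts from the photographing event's description.
(d) Not entailed — the passage has Desmond photographing the plate, not Tomas.
(e) Entailed — the original entails any weakening of itself; this just drops 'during the storm', 'in the workshop' and generalizes the patient.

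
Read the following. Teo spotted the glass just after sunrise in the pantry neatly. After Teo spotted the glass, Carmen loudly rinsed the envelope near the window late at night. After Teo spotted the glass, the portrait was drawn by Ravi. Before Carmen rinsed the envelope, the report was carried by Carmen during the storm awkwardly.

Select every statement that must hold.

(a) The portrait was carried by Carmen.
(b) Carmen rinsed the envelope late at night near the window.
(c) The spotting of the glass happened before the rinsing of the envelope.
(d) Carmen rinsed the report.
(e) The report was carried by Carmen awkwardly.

(b), (c), (e)

(a) Not entailed — Carmen carried the report, not the portrait; the portrait belongs to the drawing event.
(b) Entailed — this follows by dropping conjuncts from the rinsing event's description.
(c) Entailed — the narrative places the spotting before the rinsing.
(d) Not entailed — Carmen rinsed the envelope, not the report; the report belongs to the carrying event.
(e) Entailed — the original entails any weakening of itself; this just drops 'during the storm'.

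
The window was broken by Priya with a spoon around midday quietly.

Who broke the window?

'Priya' marks the agent of the breaking event.

Priya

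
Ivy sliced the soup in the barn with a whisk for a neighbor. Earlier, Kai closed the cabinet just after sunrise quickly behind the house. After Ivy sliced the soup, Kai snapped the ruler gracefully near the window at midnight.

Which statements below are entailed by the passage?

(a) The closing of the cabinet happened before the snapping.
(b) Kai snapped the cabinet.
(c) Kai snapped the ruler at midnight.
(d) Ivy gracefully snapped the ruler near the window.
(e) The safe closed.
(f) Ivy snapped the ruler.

(a), (c)

(a) Entailed — the narrative places the closing before the snapping.
(b) Not entailed — Kai snapped the ruler, not the cabinet; the cabinet belongs to the closing event.
(c) Entailed — dropping 'gracefully', 'near the window' leaves a sub-description the original still satisfies.
(d) Not entailed — the passage has Kai snapping the ruler, not Ivy.
(e) Not entailed — the cabinet is what closed, not the safe.
(f) Not entailed — the passage has Kai snapping the ruler, not Ivy.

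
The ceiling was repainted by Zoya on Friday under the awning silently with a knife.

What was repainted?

'the ceiling' marks the patient of the repainting event.

the ceiling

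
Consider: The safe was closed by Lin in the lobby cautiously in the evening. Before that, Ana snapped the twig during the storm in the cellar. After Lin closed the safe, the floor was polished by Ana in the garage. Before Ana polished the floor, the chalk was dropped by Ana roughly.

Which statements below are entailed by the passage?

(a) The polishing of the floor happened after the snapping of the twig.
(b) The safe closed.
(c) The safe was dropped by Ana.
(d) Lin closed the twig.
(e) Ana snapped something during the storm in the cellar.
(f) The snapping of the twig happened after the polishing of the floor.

(a) Entailed — the narrative places the snapping before the polishing.
(b) Entailed — 'Lin closed the safe' is causative; it entails the inchoative 'the safe closed'.
(c) Not entailed — Ana dropped the chalk, not the safe; the safe belongs to the closing event.
(d) Not entailed — Lin closed the safe, not the twig; the twig belongs to the snapping event.
(e) Entailed — this follows by dropping conjuncts from the snapping event's description.
(f) Not entailed — the narrative places the snapping before the polishing, not after.

(a), (b), (e)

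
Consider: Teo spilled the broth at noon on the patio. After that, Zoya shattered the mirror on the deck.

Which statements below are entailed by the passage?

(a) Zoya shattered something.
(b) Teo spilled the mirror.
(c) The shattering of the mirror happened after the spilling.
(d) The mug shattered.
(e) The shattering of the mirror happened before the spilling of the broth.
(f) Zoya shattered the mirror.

(a), (c), (f)

(a) Entailed — this follows by dropping conjuncts from the shattering event's description.
(b) Not entailed — Teo spilled the broth, not the mirror; the mirror belongs to the shattering event.
(c) Entailed — the narrative places the spilling before the shattering.
(d) Not entailed — the mirror is what shattered, not the mug.
(e) Not entailed — the narrative places the spilling before the shattering, not after.
(f) Entailed — every conjunct here is already in the original shattering event.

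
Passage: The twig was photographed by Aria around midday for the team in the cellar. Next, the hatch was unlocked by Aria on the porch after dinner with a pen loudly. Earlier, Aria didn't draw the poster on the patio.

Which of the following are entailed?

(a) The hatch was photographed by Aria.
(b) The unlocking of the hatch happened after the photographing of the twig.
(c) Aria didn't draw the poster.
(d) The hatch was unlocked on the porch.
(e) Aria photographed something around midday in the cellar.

(a) Not entailed — Aria photographed the twig, not the hatch; the hatch belongs to the unlocking event.
(b) Entailed — the narrative places the photographing before the unlocking.
(c) Not entailed — dropping 'on the patio' under negation is not valid — the original leaves open that Aria drew the poster some other way.
(d) Entailed — the original entails any weakening of itself; this just drops 'with a pen', 'after dinner', 'loudly' and generalizes the agent.
(e) Entailed — every conjunct here is already in the original photographing event.

(b), (d), (e)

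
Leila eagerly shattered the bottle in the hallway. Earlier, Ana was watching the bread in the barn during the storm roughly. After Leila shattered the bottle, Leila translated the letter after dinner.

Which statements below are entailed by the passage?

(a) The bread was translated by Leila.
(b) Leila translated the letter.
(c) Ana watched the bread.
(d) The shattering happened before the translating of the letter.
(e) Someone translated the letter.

(a) Not entailed — Leila translated the letter, not the bread; the bread belongs to the watching event.
(b) Entailed — this follows by dropping conjuncts from the translating event's description.
(c) Entailed — 'watch' is an activity; 'was watching' entails that some watching happened, so 'watched' holds.
(d) Entailed — the narrative places the shattering before the translating.
(e) Entailed — dropping 'after dinner' and generalizing the agent leaves a sub-description the original still satisfies.

(b), (c), (d), (e)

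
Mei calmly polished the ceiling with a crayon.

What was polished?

the ceiling

'the ceiling' marks the patient of the polishing event.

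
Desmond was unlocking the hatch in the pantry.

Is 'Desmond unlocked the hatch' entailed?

no

'was unlocking' is progressive; for an accomplishment like 'unlock the hatch', it doesn't entail completion.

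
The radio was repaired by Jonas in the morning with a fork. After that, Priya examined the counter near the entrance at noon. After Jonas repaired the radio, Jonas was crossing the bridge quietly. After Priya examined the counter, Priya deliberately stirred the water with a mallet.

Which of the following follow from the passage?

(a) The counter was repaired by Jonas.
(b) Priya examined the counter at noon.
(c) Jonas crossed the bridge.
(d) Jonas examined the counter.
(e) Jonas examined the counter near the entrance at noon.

(b)

(a) Not entailed — Jonas repaired the radio, not the counter; the counter belongs to the examining event.
(b) Entailed — the original entails any weakening of itself; this just drops 'near the entrance'.
(c) Not entailed — 'was crossing' is progressive on an accomplishment; it does not entail the completed 'crossed'.
(d) Not entailed — the passage has Priya examining the counter, not Jonas.
(e) Not entailed — the passage has Priya examining the counter, not Jonas.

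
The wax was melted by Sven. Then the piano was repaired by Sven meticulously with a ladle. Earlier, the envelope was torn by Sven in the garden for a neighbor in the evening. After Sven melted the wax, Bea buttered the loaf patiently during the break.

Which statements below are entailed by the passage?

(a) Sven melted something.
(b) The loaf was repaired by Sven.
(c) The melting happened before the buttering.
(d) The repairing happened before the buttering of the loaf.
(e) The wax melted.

(a) Entailed — every conjunct here is already in the original melting event.
(b) Not entailed — Sven repaired the piano, not the loaf; the loaf belongs to the buttering event.
(c) Entailed — the narrative places the melting before the buttering.
(d) Not entailed — the narrative doesn't order the repairing relative to the buttering.
(e) Entailed — 'Sven melted the wax' is causative; it entails the inchoative 'the wax melted'.

(a), (c), (e)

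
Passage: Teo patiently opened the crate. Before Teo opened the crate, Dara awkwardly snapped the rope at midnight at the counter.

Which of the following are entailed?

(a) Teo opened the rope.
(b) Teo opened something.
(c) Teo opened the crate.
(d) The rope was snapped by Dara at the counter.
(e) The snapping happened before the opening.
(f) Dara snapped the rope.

(a) Not entailed — Teo opened the crate, not the rope; the rope belongs to the snapping event.
(b) Entailed — dropping 'patiently' and generalizing the patient leaves a sub-description the original still satisfies.
(c) Entailed — this follows by dropping conjuncts from the opening event's description.
(d) Entailed — every conjunct here is already in the original snapping event.
(e) Entailed — the narrative places the snapping before the opening.
(f) Entailed — the original entails any weakening of itself; this just drops 'at midnight', 'awkwardly', 'at the counter'.

(b), (c), (d), (e), (f)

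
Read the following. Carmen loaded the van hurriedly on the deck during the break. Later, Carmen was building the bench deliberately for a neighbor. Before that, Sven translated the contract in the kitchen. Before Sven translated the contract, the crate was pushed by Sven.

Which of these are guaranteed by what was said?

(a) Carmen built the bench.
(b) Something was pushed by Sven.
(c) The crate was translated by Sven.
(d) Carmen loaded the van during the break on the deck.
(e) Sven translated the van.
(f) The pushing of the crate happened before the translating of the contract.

(b), (d), (f)

(a) Not entailed — 'was building' is progressive on an accomplishment; it does not entail the completed 'built'.
(b) Entailed — every conjunct here is already in the original pushing event.
(c) Not entailed — Sven translated the contract, not the crate; the crate belongs to the pushing event.
(d) Entailed — dropping 'hurriedly' leaves a sub-description the original still satisfies.
(e) Not entailed — Sven translated the contract, not the van; the van belongs to the loading event.
(f) Entailed — the narrative places the pushing before the translating.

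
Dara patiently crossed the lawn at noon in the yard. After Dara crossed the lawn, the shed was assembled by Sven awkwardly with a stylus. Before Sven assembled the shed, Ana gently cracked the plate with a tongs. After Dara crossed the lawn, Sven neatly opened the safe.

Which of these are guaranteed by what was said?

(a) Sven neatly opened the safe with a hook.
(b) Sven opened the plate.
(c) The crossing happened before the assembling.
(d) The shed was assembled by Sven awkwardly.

(a) Not entailed — 'with a hook' adds information not in the original event.
(b) Not entailed — Sven opened the safe, not the plate; the plate belongs to the cracking event.
(c) Entailed — the narrative places the crossing before the assembling.
(d) Entailed — the original entails any weakening of itself; this just drops 'with a stylus'.

(c), (d)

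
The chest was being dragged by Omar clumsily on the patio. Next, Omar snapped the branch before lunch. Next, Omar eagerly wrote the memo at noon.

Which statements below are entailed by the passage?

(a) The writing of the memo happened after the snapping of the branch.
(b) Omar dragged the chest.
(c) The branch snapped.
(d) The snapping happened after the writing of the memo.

(a) Entailed — the narrative places the snapping before the writing.
(b) Entailed — 'drag' is an activity; 'was dragging' entails that some dragging happened, so 'dragged' holds.
(c) Entailed — 'Omar snapped the branch' is causative; it entails the inchoative 'the branch snapped'.
(d) Not entailed — the narrative places the snapping before the writing, not after.

(a), (b), (c)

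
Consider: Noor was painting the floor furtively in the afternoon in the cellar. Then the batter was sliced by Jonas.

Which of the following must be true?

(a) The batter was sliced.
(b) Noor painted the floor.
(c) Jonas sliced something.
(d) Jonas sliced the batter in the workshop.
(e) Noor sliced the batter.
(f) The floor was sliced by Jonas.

(a), (c)

(a) Entailed — every conjunct here is already in the original slicing event.
(b) Not entailed — 'was painting' is progressive on an accomplishment; it does not entail the completed 'painted'.
(c) Entailed — every conjunct here is already in the original slicing event.
(d) Not entailed — 'in the workshop' adds information not in the original event.
(e) Not entailed — the passage has Jonas slicing the batter, not Noor.
(f) Not entailed — Jonas sliced the batter, not the floor; the floor belongs to the painting event.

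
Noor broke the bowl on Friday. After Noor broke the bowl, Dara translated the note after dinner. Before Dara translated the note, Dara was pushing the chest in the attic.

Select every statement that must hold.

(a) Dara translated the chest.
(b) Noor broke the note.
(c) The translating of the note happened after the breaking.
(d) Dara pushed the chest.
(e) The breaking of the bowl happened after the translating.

(a) Not entailed — Dara translated the note, not the chest; the chest belongs to the pushing event.
(b) Not entailed — Noor broke the bowl, not the note; the note belongs to the translating event.
(c) Entailed — the narrative places the breaking before the translating.
(d) Entailed — 'push' is an activity; 'was pushing' entails that some pushing happened, so 'pushed' holds.
(e) Not entailed — the narrative places the breaking before the translating, not after.

(c), (d)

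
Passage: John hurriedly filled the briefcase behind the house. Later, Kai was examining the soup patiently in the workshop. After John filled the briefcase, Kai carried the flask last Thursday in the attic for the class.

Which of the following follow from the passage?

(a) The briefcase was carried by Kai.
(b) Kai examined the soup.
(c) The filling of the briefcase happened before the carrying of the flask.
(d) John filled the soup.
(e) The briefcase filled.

(b), (c), (e)

(a) Not entailed — Kai carried the flask, not the briefcase; the briefcase belongs to the filling event.
(b) Entailed — 'examine' is an activity; 'was examining' entails that some examining happened, so 'examined' holds.
(c) Entailed — the narrative places the filling before the carrying.
(d) Not entailed — John filled the briefcase, not the soup; the soup belongs to the examining event.
(e) Entailed — 'John filled the briefcase' is causative; it entails the inchoative 'the briefcase filled'.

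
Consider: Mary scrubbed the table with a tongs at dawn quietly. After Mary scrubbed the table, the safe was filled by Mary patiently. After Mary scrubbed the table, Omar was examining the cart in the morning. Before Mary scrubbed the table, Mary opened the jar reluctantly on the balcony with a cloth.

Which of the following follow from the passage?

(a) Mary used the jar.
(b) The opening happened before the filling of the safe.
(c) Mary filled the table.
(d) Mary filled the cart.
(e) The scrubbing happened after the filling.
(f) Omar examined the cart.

(b), (f)

(a) Not entailed — the jar is the patient, not an instrument — Mary used a cloth.
(b) Entailed — the narrative places the opening before the filling.
(c) Not entailed — Mary filled the safe, not the table; the table belongs to the scrubbing event.
(d) Not entailed — Mary filled the safe, not the cart; the cart belongs to the examining event.
(e) Not entailed — the narrative places the scrubbing before the filling, not after.
(f) Entailed — 'examine' is an activity; 'was examining' entails that some examining happened, so 'examined' holds.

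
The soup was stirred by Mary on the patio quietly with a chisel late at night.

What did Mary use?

a chisel

'with a chisel' marks the instrument of the stirring event.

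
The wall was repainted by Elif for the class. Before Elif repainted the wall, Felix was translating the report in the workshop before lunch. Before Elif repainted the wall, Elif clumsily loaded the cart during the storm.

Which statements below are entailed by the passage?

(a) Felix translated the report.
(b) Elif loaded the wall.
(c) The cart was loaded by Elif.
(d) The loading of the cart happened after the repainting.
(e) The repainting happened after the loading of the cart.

(c), (e)

(a) Not entailed — 'was translating' is progressive on an accomplishment; it does not entail the completed 'translated'.
(b) Not entailed — Elif loaded the cart, not the wall; the wall belongs to the repainting event.
(c) Entailed — the original entails any weakening of itself; this just drops 'clumsily', 'during the storm'.
(d) Not entailed — the narrative places the loading before the repainting, not after.
(e) Entailed — the narrative places the loading before the repainting.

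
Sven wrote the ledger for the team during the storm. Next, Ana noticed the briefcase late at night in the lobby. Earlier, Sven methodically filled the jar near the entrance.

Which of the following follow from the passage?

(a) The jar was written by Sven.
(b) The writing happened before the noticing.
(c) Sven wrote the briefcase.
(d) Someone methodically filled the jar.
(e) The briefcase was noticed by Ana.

(b), (d), (e)

(a) Not entailed — Sven wrote the ledger, not the jar; the jar belongs to the filling event.
(b) Entailed — the narrative places the writing before the noticing.
(c) Not entailed — Sven wrote the ledger, not the briefcase; the briefcase belongs to the noticing event.
(d) Entailed — the original entails any weakening of itself; this just drops 'near the entrance' and generalizes the agent.
(e) Entailed — dropping 'late at night', 'in the lobby' leaves a sub-description the original still satisfies.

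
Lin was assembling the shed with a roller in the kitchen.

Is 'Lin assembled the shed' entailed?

'was assembling' is progressive; for an accomplishment like 'assemble the shed', it doesn't entail completion.

no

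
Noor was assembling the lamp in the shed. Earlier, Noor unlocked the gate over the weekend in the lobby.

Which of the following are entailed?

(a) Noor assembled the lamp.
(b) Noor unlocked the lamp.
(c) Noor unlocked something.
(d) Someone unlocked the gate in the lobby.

(a) Not entailed — 'was assembling' is progressive on an accomplishment; it does not entail the completed 'assembled'.
(b) Not entailed — Noor unlocked the gate, not the lamp; the lamp belongs to the assembling event.
(c) Entailed — every conjunct here is already in the original unlocking event.
(d) Entailed — the original entails any weakening of itself; this just drops 'over the weekend' and generalizes the agent.

(c), (d)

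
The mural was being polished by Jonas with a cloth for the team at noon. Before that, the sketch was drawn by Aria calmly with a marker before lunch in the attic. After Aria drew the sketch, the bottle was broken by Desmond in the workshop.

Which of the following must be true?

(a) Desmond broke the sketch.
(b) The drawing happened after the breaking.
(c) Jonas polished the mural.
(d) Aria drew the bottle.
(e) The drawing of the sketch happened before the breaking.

(a) Not entailed — Desmond broke the bottle, not the sketch; the sketch belongs to the drawing event.
(b) Not entailed — the narrative places the drawing before the breaking, not after.
(c) Entailed — 'polish' is an activity; 'was polishing' entails that some polishing happened, so 'polished' holds.
(d) Not entailed — Aria drew the sketch, not the bottle; the bottle belongs to the breaking event.
(e) Entailed — the narrative places the drawing before the breaking.

(c), (e)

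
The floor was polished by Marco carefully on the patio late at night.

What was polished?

'the floor' marks the patient of the polishing event.

the floor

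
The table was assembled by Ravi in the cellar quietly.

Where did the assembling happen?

in the cellar

'in the cellar' marks the location of the assembling event.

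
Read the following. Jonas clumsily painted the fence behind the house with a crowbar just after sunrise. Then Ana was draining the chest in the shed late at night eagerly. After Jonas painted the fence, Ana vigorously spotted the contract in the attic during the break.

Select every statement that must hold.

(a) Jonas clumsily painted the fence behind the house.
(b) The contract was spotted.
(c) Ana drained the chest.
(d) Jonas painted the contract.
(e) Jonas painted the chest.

(a), (b)

(a) Entailed — the original entails any weakening of itself; this just drops 'with a crowbar', 'just after sunrise'.
(b) Entailed — this follows by dropping conjuncts from the spotting event's description.
(c) Not entailed — 'was draining' is progressive on an accomplishment; it does not entail the completed 'drained'.
(d) Not entailed — Jonas painted the fence, not the contract; the contract belongs to the spotting event.
(e) Not entailed — Jonas painted the fence, not the chest; the chest belongs to the draining event.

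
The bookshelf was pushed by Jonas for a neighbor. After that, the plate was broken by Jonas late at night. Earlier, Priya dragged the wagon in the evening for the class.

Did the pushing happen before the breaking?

yes

The narrative orders the pushing before the breaking.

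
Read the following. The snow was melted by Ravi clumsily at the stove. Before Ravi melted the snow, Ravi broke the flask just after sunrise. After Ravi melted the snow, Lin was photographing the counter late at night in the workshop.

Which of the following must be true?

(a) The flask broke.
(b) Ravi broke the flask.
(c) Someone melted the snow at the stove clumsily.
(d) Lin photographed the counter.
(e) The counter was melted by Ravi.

(a), (b), (c)

(a) Entailed — 'Ravi broke the flask' is causative; it entails the inchoative 'the flask broke'.
(b) Entailed — this follows by dropping conjuncts from the breaking event's description.
(c) Entailed — every conjunct here is already in the original melting event.
(d) Not entailed — 'was photographing' is progressive on an accomplishment; it does not entail the completed 'photographed'.
(e) Not entailed — Ravi melted the snow, not the counter; the counter belongs to the photographing event.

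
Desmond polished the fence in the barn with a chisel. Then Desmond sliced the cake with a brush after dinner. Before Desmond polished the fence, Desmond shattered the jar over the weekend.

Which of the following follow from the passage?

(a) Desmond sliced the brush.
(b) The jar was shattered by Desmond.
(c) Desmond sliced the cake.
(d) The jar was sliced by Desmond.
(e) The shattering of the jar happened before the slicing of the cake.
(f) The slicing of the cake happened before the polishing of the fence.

(a) Not entailed — the brush is the instrument, not what was sliced.
(b) Entailed — every conjunct here is already in the original shattering event.
(c) Entailed — dropping 'after dinner', 'with a brush' leaves a sub-description the original still satisfies.
(d) Not entailed — Desmond sliced the cake, not the jar; the jar belongs to the shattering event.
(e) Entailed — the narrative places the shattering before the slicing.
(f) Not entailed — the narrative places the polishing before the slicing, not after.

(b), (c), (e)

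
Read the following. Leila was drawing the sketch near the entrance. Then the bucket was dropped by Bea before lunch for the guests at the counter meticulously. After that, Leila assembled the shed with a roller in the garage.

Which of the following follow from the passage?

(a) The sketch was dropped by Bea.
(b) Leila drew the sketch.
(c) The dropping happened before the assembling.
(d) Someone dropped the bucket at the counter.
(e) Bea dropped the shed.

(a) Not entailed — Bea dropped the bucket, not the sketch; the sketch belongs to the drawing event.
(b) Not entailed — 'was drawing' is progressive on an accomplishment; it does not entail the completed 'drew'.
(c) Entailed — the narrative places the dropping before the assembling.
(d) Entailed — this follows by dropping conjuncts from the dropping event's description.
(e) Not entailed — Bea dropped the bucket, not the shed; the shed belongs to the assembling event.

(c), (d)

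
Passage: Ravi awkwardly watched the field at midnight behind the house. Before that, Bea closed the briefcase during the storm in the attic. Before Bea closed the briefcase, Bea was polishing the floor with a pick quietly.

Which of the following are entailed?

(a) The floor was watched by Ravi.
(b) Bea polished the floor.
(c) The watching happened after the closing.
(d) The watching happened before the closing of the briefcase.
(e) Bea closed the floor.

(a) Not entailed — Ravi watched the field, not the floor; the floor belongs to the polishing event.
(b) Entailed — 'polish' is an activity; 'was polishing' entails that some polishing happened, so 'polished' holds.
(c) Entailed — the narrative places the closing before the watching.
(d) Not entailed — the narrative places the closing before the watching, not after.
(e) Not entailed — Bea closed the briefcase, not the floor; the floor belongs to the polishing event.

(b), (c)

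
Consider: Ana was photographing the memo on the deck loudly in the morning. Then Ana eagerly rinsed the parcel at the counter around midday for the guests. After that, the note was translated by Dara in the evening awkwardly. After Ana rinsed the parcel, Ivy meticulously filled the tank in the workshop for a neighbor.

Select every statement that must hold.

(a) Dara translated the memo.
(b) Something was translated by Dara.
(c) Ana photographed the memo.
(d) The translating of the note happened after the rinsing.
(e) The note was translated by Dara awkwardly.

(b), (d), (e)

(a) Not entailed — Dara translated the note, not the memo; the memo belongs to the photographing event.
(b) Entailed — every conjunct here is already in the original translating event.
(c) Not entailed — 'was photographing' is progressive on an accomplishment; it does not entail the completed 'photographed'.
(d) Entailed — the narrative places the rinsing before the translating.
(e) Entailed — every conjunct here is already in the original translating event.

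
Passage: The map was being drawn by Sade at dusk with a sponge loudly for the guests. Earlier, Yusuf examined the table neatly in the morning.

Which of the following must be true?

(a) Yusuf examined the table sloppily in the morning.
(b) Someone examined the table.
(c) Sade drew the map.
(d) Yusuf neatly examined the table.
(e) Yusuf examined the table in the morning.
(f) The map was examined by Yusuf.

(a) Not entailed — 'sloppily' adds a manner not in (and inconsistent with) the original.
(b) Entailed — the original entails any weakening of itself; this just drops 'in the morning', 'neatly' and generalizes the agent.
(c) Not entailed — 'was drawing' is progressive on an accomplishment; it does not entail the completed 'drew'.
(d) Entailed — every conjunct here is already in the original examining event.
(e) Entailed — every conjunct here is already in the original examining event.
(f) Not entailed — Yusuf examined the table, not the map; the map belongs to the drawing event.

(b), (d), (e)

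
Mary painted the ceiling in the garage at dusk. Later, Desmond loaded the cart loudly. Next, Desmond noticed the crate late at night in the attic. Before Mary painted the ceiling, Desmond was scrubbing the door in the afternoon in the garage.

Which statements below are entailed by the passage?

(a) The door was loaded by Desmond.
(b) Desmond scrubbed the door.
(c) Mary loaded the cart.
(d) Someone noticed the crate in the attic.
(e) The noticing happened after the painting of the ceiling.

(b), (d), (e)

(a) Not entailed — Desmond loaded the cart, not the door; the door belongs to the scrubbing event.
(b) Entailed — 'scrub' is an activity; 'was scrubbing' entails that some scrubbing happened, so 'scrubbed' holds.
(c) Not entailed — the passage has Desmond loading the cart, not Mary.
(d) Entailed — dropping 'late at night' and generalizing the agent leaves a sub-description the original still satisfies.
(e) Entailed — the narrative places the painting before the noticing.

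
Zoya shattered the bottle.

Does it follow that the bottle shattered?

yes

'Zoya shattered the bottle' is the causative; it entails the inchoative 'the bottle shattered'.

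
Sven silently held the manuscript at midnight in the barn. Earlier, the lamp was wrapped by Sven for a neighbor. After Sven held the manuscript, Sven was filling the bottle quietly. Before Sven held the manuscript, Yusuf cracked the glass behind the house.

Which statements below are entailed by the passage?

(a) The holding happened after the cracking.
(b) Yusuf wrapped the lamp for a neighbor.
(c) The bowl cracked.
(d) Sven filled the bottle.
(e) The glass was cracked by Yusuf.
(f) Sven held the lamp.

(a) Entailed — the narrative places the cracking before the holding.
(b) Not entailed — the passage has Sven wrapping the lamp, not Yusuf.
(c) Not entailed — the glass is what cracked, not the bowl.
(d) Not entailed — 'was filling' is progressive on an accomplishment; it does not entail the completed 'filled'.
(e) Entailed — the original entails any weakening of itself; this just drops 'behind the house'.
(f) Not entailed — Sven held the manuscript, not the lamp; the lamp belongs to the wrapping event.

(a), (e)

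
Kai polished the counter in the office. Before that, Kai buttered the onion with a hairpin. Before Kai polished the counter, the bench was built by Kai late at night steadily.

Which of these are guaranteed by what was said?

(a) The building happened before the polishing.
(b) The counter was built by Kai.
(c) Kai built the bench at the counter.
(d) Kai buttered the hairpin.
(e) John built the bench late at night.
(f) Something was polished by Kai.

(a) Entailed — the narrative places the building before the polishing.
(b) Not entailed — Kai built the bench, not the counter; the counter belongs to the polishing event.
(c) Not entailed — 'at the counter' adds information not in the original event.
(d) Not entailed — the hairpin is the instrument, not what was buttered.
(e) Not entailed — the passage has Kai building the bench, not John.
(f) Entailed — dropping 'in the office' and generalizing the patient leaves a sub-description the original still satisfies.

(a), (f)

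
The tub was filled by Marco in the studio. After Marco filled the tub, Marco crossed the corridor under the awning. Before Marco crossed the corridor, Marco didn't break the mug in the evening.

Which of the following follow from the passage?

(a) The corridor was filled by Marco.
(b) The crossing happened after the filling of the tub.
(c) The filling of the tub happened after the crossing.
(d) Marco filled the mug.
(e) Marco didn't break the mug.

(a) Not entailed — Marco filled the tub, not the corridor; the corridor belongs to the crossing event.
(b) Entailed — the narrative places the filling before the crossing.
(c) Not entailed — the narrative places the filling before the crossing, not after.
(d) Not entailed — Marco filled the tub, not the mug; the mug belongs to the breaking event.
(e) Not entailed — dropping 'in the evening' under negation is not valid — the original leaves open that Marco broke the mug some other way.

(b)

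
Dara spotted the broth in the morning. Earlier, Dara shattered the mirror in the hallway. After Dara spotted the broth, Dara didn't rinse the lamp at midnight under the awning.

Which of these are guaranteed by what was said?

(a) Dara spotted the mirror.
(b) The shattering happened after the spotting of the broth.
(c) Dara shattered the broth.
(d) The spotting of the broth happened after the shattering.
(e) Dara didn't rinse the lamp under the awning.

(d)

(a) Not entailed — Dara spotted the broth, not the mirror; the mirror belongs to the shattering event.
(b) Not entailed — the narrative places the shattering before the spotting, not after.
(c) Not entailed — Dara shattered the mirror, not the broth; the broth belongs to the spotting event.
(d) Entailed — the narrative places the shattering before the spotting.
(e) Not entailed — dropping 'at midnight' under negation is not valid — the original leaves open that Dara rinsed the lamp some other way.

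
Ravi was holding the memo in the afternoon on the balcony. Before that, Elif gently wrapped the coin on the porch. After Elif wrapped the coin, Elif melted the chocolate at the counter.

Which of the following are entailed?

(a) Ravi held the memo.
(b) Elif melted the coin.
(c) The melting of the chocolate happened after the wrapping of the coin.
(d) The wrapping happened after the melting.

(a) Entailed — 'hold' is an activity; 'was holding' entails that some holding happened, so 'held' holds.
(b) Not entailed — Elif melted the chocolate, not the coin; the coin belongs to the wrapping event.
(c) Entailed — the narrative places the wrapping before the melting.
(d) Not entailed — the narrative places the wrapping before the melting, not after.

(a), (c)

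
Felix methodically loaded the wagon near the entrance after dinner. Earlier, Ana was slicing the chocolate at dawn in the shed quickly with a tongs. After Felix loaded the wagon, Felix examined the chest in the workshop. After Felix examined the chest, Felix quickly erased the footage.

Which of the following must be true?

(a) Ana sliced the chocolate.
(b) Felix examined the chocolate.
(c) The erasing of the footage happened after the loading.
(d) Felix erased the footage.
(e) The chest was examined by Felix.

(c), (d), (e)

(a) Not entailed — 'was slicing' is progressive on an accomplishment; it does not entail the completed 'sliced'.
(b) Not entailed — Felix examined the chest, not the chocolate; the chocolate belongs to the slicing event.
(c) Entailed — the narrative places the loading before the erasing.
(d) Entailed — the original entails any weakening of itself; this just drops 'quickly'.
(e) Entailed — this follows by dropping conjuncts from the examining event's description.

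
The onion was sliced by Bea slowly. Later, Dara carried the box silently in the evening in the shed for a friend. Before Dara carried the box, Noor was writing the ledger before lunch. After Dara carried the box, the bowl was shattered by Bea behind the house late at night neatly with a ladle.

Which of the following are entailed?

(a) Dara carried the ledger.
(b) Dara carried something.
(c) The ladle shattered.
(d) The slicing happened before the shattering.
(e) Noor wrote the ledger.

(a) Not entailed — Dara carried the box, not the ledger; the ledger belongs to the writing event.
(b) Entailed — this follows by dropping conjuncts from the carrying event's description.
(c) Not entailed — the bowl is what shattered, not the ladle.
(d) Entailed — the narrative places the slicing before the shattering.
(e) Not entailed — 'was writing' is progressive on an accomplishment; it does not entail the completed 'wrote'.

(b), (d)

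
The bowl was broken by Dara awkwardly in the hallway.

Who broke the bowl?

'Dara' marks the agent of the breaking event.

Dara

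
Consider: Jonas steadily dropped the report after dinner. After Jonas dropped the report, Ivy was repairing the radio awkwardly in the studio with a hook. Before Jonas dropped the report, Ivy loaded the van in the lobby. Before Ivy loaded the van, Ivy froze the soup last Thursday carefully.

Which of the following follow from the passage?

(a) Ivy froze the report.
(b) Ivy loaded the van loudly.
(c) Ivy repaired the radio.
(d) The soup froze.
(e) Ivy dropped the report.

(a) Not entailed — Ivy froze the soup, not the report; the report belongs to the dropping event.
(b) Not entailed — 'loudly' adds information not in the original event.
(c) Not entailed — 'was repairing' is progressive on an accomplishment; it does not entail the completed 'repaired'.
(d) Entailed — 'Ivy froze the soup' is causative; it entails the inchoative 'the soup froze'.
(e) Not entailed — the passage has Jonas dropping the report, not Ivy.

(d)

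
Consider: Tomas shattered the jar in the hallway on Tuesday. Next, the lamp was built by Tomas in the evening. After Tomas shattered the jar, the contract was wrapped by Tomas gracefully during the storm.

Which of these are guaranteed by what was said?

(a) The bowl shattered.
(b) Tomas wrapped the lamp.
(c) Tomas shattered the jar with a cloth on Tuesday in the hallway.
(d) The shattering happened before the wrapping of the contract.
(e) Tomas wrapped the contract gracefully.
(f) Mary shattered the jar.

(d), (e)

(a) Not entailed — the jar is what shattered, not the bowl.
(b) Not entailed — Tomas wrapped the contract, not the lamp; the lamp belongs to the building event.
(c) Not entailed — 'with a cloth' adds information not in the original event.
(d) Entailed — the narrative places the shattering before the wrapping.
(e) Entailed — this follows by dropping conjuncts from the wrapping event's description.
(f) Not entailed — the passage has Tomas shattering the jar, not Mary.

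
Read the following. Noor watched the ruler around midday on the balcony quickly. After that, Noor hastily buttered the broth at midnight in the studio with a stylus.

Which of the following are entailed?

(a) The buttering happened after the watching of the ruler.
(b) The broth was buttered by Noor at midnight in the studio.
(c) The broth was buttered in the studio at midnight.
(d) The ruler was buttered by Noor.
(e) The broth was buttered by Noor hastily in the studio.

(a) Entailed — the narrative places the watching before the buttering.
(b) Entailed — this follows by dropping conjuncts from the buttering event's description.
(c) Entailed — every conjunct here is already in the original buttering event.
(d) Not entailed — Noor buttered the broth, not the ruler; the ruler belongs to the watching event.
(e) Entailed — this follows by dropping conjuncts from the buttering event's description.

(a), (b), (c), (e)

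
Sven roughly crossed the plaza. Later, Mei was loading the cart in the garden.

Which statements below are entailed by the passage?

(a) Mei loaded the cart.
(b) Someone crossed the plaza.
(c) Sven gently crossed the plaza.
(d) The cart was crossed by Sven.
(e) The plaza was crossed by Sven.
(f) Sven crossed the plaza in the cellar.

(b), (e)

(a) Not entailed — 'was loading' is progressive on an accomplishment; it does not entail the completed 'loaded'.
(b) Entailed — dropping 'roughly' and generalizing the agent leaves a sub-description the original still satisfies.
(c) Not entailed — 'gently' adds a manner not in (and inconsistent with) the original.
(d) Not entailed — Sven crossed the plaza, not the cart; the cart belongs to the loading event.
(e) Entailed — every conjunct here is already in the original crossing event.
(f) Not entailed — 'in the cellar' adds information not in the original event.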